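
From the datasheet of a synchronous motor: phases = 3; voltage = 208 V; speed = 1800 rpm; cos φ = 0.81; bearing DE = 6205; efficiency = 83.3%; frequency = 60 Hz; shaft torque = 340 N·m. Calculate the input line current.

ω = 2π×1800/60 = 188.5 rad/s; P_out = τω = 340 × 188.5 = 64090 W
P_in = P_out / η = 64090 / 0.833 = 76939 W
I_L = P_in / (√3·V_L·cosφ) = 76939 / (1.732 × 208 × 0.81) = 264 A

264 A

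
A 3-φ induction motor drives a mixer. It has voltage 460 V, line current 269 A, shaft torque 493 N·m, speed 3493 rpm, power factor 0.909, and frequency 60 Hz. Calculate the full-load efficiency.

92.6 %

ω = 2π × 3493/60 = 365.8 rad/s; P_out = τω = 493 × 365.8 = 180339 W
P_in = √3·V_L·I_L·cosφ = 1.732 × 460 × 269 × 0.909 = 194815 W
η = P_out / P_in = 180339 / 194815 = 0.926 = 92.6%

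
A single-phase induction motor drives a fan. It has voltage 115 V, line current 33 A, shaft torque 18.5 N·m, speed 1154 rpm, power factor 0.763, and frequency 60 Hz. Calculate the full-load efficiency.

77.2 %

ω = 2π × 1154/60 = 120.8 rad/s; P_out = τω = 18.5 × 120.8 = 2235 W
P_in = V·I·cosφ = 115 × 33 × 0.763 = 2896 W
η = P_out / P_in = 2235 / 2896 = 0.772 = 77.2%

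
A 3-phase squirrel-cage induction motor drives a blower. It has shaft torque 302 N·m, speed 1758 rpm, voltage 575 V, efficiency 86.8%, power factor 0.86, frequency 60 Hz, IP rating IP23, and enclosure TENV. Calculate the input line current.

74.8 A

ω = 2π×1758/60 = 184.1 rad/s; P_out = τω = 302 × 184.1 = 55598 W
P_in = P_out / η = 55598 / 0.868 = 64053 W
I_L = P_in / (√3·V_L·cosφ) = 64053 / (1.732 × 575 × 0.86) = 74.8 A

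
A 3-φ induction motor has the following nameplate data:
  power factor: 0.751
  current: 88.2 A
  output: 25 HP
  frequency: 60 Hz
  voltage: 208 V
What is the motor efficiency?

P_out = 25 × 746 = 18650 W
P_in = √3·V_L·I_L·cosφ = 1.732 × 208 × 88.2 × 0.751 = 23863 W
η = P_out / P_in = 18650 / 23863 = 0.782 = 78.2%

78.2 %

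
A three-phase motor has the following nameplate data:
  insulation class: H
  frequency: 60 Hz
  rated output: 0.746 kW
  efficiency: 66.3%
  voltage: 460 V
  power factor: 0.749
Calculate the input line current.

P_out = 0.746 kW = 746 W
P_in = P_out / η = 746 / 0.663 = 1125 W
I_L = P_in / (√3·V_L·cosφ) = 1125 / (1.732 × 460 × 0.749) = 1.89 A

1.89 A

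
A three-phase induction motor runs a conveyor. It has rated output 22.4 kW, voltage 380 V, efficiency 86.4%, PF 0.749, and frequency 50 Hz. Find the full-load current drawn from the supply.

52.6 A

P_out = 22.4 kW = 22400 W
P_in = P_out / η = 22400 / 0.864 = 25926 W
I_L = P_in / (√3·V_L·cosφ) = 25926 / (1.732 × 380 × 0.749) = 52.6 A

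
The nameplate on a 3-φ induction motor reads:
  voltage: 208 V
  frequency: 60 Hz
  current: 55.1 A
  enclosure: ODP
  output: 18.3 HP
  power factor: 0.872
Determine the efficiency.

78.9 %

P_out = 18.3 × 746 = 13652 W
P_in = √3·V_L·I_L·cosφ = 1.732 × 208 × 55.1 × 0.872 = 17309 W
η = P_out / P_in = 13652 / 17309 = 0.789 = 78.9%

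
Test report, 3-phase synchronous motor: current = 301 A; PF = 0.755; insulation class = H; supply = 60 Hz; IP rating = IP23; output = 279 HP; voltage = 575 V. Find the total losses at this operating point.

P_in = √3·V·I·cosφ = 1.732×575×301×0.755 = 226323 W
P_out = 279×746 = 208134 W
Losses = P_in − P_out = 226323 − 208134 = 18189 W

18200 W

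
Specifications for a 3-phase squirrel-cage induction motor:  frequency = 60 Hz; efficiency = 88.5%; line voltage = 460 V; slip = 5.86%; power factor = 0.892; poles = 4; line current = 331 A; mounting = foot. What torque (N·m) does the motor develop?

P_in = √3·V·I·cosφ = 1.732 × 460 × 331 × 0.892 = 235233 W
P_out = η·P_in = 0.885 × 235233 = 208181 W
n_s = 120×60/4 = 1800 rpm; n = 1800×(1−0.0586) = 1695 rpm
ω = 2π×1695/60 = 177.5 rad/s
τ = P_out/ω = 208181/177.5 = 1170 N·m

1170 N·m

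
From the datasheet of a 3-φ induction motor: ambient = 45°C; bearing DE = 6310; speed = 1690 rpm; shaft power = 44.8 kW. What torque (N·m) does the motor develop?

253 N·m

ω = 2π × 1690/60 = 177 rad/s
τ = P/ω = 44800/177 = 253 N·m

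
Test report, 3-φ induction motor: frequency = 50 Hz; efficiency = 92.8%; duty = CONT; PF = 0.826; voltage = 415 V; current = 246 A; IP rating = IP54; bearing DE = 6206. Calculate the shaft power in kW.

136 kW

P_in = √3·V·I·cosφ = 1.732 × 415 × 246 × 0.826 = 146053 W
P_out = η·P_in = 0.928 × 146053 = 135537 W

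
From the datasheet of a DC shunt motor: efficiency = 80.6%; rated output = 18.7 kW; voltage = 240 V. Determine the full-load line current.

96.7 A

P_out = 18.7 kW = 18700 W
P_in = P_out / η = 18700 / 0.806 = 23201 W
I = P_in / V = 23201 / 240 = 96.7 A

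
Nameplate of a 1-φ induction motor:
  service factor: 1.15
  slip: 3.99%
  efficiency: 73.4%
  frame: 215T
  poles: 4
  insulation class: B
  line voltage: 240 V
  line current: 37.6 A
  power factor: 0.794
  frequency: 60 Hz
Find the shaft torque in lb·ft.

21.4 lb·ft

P_in = V·I·cosφ = 240 × 37.6 × 0.794 = 7165 W
P_out = η·P_in = 0.734 × 7165 = 5259 W
n_s = 120×60/4 = 1800 rpm; n = 1800×(1−0.0399) = 1728 rpm
ω = 2π×1728/60 = 181 rad/s
τ = P_out/ω = 5259/181 = 29.06 N·m
In lb·ft: 29.06/1.356 = 21.4 lb·ft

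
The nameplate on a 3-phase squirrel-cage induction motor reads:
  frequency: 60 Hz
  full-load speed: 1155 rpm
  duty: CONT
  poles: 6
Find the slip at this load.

3.8 %

n_s = 120f/p = 120×60/6 = 1200 rpm
s = (n_s − n)/n_s = (1200 − 1155)/1200 = 0.0375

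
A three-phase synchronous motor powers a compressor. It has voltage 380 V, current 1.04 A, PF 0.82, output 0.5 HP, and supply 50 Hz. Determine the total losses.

188 W

P_in = √3·V·I·cosφ = 1.732×380×1.04×0.82 = 561 W
P_out = 0.5×746 = 373 W
Losses = P_in − P_out = 561 − 373 = 188 W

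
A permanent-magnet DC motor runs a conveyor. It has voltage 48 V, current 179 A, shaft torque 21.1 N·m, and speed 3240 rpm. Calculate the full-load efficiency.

83.3 %

ω = 2π × 3240/60 = 339.3 rad/s; P_out = τω = 21.1 × 339.3 = 7159 W
P_in = V·I = 48 × 179 = 8592 W
η = P_out / P_in = 7159 / 8592 = 0.833 = 83.3%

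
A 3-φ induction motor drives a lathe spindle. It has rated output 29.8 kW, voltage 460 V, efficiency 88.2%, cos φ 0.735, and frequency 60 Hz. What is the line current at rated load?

P_out = 29.8 kW = 29800 W
P_in = P_out / η = 29800 / 0.882 = 33787 W
I_L = P_in / (√3·V_L·cosφ) = 33787 / (1.732 × 460 × 0.735) = 57.7 A

57.7 A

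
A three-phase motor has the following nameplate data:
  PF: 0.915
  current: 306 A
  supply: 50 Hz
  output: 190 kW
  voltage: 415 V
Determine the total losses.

P_in = √3·V·I·cosφ = 1.732×415×306×0.915 = 201251 W
P_out = 190000 W
Losses = P_in − P_out = 201251 − 190000 = 11251 W

11300 W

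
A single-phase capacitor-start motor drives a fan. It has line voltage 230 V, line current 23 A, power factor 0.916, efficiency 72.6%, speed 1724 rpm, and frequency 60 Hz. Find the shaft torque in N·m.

19.5 N·m

P_in = V·I·cosφ = 230 × 23 × 0.916 = 4846 W
P_out = η·P_in = 0.726 × 4846 = 3518 W
n = 1724 rpm
ω = 2π×1724/60 = 180.5 rad/s
τ = P_out/ω = 3518/180.5 = 19.5 N·m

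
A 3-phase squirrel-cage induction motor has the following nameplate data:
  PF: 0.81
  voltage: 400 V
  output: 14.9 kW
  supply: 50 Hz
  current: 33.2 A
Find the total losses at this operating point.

P_in = √3·V·I·cosφ = 1.732×400×33.2×0.81 = 18631 W
P_out = 14900 W
Losses = P_in − P_out = 18631 − 14900 = 3731 W

3730 W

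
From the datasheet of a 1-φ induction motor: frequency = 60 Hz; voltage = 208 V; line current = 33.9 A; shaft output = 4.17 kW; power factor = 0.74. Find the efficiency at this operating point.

P_out = 4.17 kW = 4170 W
P_in = V·I·cosφ = 208 × 33.9 × 0.74 = 5218 W
η = P_out / P_in = 4170 / 5218 = 0.799 = 79.9%

79.9 %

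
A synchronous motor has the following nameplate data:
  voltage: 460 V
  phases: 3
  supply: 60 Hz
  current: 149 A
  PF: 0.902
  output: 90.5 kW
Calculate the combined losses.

16.6 kW

P_in = √3·V·I·cosφ = 1.732×460×149×0.902 = 107078 W
P_out = 90500 W
Losses = P_in − P_out = 107078 − 90500 = 16578 W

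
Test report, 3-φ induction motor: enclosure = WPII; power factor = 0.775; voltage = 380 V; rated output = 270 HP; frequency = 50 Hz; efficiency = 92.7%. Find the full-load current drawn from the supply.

426 A

P_out = 270 × 746 = 201420 W
P_in = P_out / η = 201420 / 0.927 = 217282 W
I_L = P_in / (√3·V_L·cosφ) = 217282 / (1.732 × 380 × 0.775) = 426 A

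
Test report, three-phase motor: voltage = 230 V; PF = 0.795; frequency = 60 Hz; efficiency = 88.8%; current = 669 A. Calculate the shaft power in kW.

188 kW

P_in = √3·V·I·cosφ = 1.732 × 230 × 669 × 0.795 = 211870 W
P_out = η·P_in = 0.888 × 211870 = 188141 W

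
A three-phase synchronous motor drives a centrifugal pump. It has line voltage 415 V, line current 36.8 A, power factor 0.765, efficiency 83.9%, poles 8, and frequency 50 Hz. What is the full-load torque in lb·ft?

159 lb·ft

P_in = √3·V·I·cosφ = 1.732 × 415 × 36.8 × 0.765 = 20235 W
P_out = η·P_in = 0.839 × 20235 = 16977 W
n = n_s = 120×50/8 = 750 rpm (synchronous)
ω = 2π×750/60 = 78.54 rad/s
τ = P_out/ω = 16977/78.54 = 216.2 N·m
In lb·ft: 216.2/1.356 = 159 lb·ft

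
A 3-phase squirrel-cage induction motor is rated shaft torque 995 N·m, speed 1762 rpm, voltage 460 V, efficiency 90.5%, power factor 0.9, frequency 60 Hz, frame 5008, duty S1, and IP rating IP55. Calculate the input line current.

ω = 2π×1762/60 = 184.5 rad/s; P_out = τω = 995 × 184.5 = 183578 W
P_in = P_out / η = 183578 / 0.905 = 202849 W
I_L = P_in / (√3·V_L·cosφ) = 202849 / (1.732 × 460 × 0.9) = 283 A

283 A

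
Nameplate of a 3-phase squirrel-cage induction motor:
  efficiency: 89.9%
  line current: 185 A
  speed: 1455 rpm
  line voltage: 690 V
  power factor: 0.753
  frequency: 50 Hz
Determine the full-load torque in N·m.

982 N·m

P_in = √3·V·I·cosφ = 1.732 × 690 × 185 × 0.753 = 166481 W
P_out = η·P_in = 0.899 × 166481 = 149666 W
n = 1455 rpm
ω = 2π×1455/60 = 152.4 rad/s
τ = P_out/ω = 149666/152.4 = 982 N·m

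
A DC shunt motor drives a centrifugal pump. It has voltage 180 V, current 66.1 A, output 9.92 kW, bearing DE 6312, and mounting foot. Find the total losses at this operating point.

P_in = V·I = 180×66.1 = 11898 W
P_out = 9920 W
Losses = P_in − P_out = 11898 − 9920 = 1978 W

1980 W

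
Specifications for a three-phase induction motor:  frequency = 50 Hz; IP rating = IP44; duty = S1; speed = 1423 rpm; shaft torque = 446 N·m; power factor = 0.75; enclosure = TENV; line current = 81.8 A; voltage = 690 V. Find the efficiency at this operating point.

ω = 2π × 1423/60 = 149 rad/s; P_out = τω = 446 × 149 = 66454 W
P_in = √3·V_L·I_L·cosφ = 1.732 × 690 × 81.8 × 0.75 = 73318 W
η = P_out / P_in = 66454 / 73318 = 0.906 = 90.6%

90.6 %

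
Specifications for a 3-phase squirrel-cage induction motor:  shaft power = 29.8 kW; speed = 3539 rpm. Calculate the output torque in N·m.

ω = 2π × 3539/60 = 370.6 rad/s
τ = P/ω = 29800/370.6 = 80.4 N·m

80.4 N·m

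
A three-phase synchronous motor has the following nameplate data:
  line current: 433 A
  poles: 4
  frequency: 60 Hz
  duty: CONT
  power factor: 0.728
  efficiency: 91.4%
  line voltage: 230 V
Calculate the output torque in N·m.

609 N·m

P_in = √3·V·I·cosφ = 1.732 × 230 × 433 × 0.728 = 125573 W
P_out = η·P_in = 0.914 × 125573 = 114774 W
n = n_s = 120×60/4 = 1800 rpm (synchronous)
ω = 2π×1800/60 = 188.5 rad/s
τ = P_out/ω = 114774/188.5 = 609 N·m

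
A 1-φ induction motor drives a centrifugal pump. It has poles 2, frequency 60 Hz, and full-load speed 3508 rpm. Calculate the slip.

n_s = 120f/p = 120×60/2 = 3600 rpm
s = (n_s − n)/n_s = (3600 − 3508)/3600 = 0.0256

2.6 %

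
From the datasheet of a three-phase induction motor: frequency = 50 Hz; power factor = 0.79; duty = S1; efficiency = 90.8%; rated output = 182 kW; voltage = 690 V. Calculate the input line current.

212 A

P_out = 182 kW = 182000 W
P_in = P_out / η = 182000 / 0.908 = 200441 W
I_L = P_in / (√3·V_L·cosφ) = 200441 / (1.732 × 690 × 0.79) = 212 A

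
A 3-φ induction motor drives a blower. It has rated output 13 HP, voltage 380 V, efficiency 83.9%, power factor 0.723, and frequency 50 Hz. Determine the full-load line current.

24.3 A

P_out = 13 × 746 = 9698 W
P_in = P_out / η = 9698 / 0.839 = 11559 W
I_L = P_in / (√3·V_L·cosφ) = 11559 / (1.732 × 380 × 0.723) = 24.3 A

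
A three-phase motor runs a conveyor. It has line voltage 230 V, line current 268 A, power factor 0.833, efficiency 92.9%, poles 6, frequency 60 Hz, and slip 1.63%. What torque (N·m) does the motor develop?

668 N·m

P_in = √3·V·I·cosφ = 1.732 × 230 × 268 × 0.833 = 88931 W
P_out = η·P_in = 0.929 × 88931 = 82617 W
n_s = 120×60/6 = 1200 rpm; n = 1200×(1−0.0163) = 1180 rpm
ω = 2π×1180/60 = 123.6 rad/s
τ = P_out/ω = 82617/123.6 = 668 N·m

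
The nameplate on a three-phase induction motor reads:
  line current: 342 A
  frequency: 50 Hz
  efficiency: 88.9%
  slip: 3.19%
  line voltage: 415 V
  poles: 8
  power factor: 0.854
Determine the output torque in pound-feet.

P_in = √3·V·I·cosφ = 1.732 × 415 × 342 × 0.854 = 209933 W
P_out = η·P_in = 0.889 × 209933 = 186630 W
n_s = 120×50/8 = 750 rpm; n = 750×(1−0.0319) = 726 rpm
ω = 2π×726/60 = 76.03 rad/s
τ = P_out/ω = 186630/76.03 = 2455 N·m
In lb·ft: 2455/1.356 = 1810 lb·ft

1810 lb·ft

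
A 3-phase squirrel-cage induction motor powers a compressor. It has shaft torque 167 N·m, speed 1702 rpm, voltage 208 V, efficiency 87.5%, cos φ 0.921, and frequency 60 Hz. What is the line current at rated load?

103 A

ω = 2π×1702/60 = 178.2 rad/s; P_out = τω = 167 × 178.2 = 29759 W
P_in = P_out / η = 29759 / 0.875 = 34010 W
I_L = P_in / (√3·V_L·cosφ) = 34010 / (1.732 × 208 × 0.921) = 103 A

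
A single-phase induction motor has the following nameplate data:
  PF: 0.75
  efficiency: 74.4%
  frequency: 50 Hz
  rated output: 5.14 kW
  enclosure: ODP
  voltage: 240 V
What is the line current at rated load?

38.4 A

P_out = 5.14 kW = 5140 W
P_in = P_out / η = 5140 / 0.744 = 6909 W
I = P_in / (V·cosφ) = 6909 / (240 × 0.75) = 38.4 A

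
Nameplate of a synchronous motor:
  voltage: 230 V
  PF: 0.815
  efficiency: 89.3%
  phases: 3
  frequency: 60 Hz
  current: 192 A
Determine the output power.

55.7 kW

P_in = √3·V·I·cosφ = 1.732 × 230 × 192 × 0.815 = 62335 W
P_out = η·P_in = 0.893 × 62335 = 55665 W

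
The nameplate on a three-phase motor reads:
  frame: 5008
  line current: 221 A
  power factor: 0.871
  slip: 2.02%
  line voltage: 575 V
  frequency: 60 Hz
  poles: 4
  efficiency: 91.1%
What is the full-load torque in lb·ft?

697 lb·ft

P_in = √3·V·I·cosφ = 1.732 × 575 × 221 × 0.871 = 191702 W
P_out = η·P_in = 0.911 × 191702 = 174641 W
n_s = 120×60/4 = 1800 rpm; n = 1800×(1−0.0202) = 1764 rpm
ω = 2π×1764/60 = 184.7 rad/s
τ = P_out/ω = 174641/184.7 = 945.5 N·m
In lb·ft: 945.5/1.356 = 697 lb·ft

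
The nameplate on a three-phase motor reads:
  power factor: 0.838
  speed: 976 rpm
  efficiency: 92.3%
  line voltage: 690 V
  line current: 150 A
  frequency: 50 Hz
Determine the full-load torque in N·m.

P_in = √3·V·I·cosφ = 1.732 × 690 × 150 × 0.838 = 150222 W
P_out = η·P_in = 0.923 × 150222 = 138655 W
n = 976 rpm
ω = 2π×976/60 = 102.2 rad/s
τ = P_out/ω = 138655/102.2 = 1360 N·m

1360 N·m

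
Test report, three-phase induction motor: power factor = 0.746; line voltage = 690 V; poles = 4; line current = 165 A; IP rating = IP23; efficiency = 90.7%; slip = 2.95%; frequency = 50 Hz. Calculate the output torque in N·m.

875 N·m

P_in = √3·V·I·cosφ = 1.732 × 690 × 165 × 0.746 = 147102 W
P_out = η·P_in = 0.907 × 147102 = 133422 W
n_s = 120×50/4 = 1500 rpm; n = 1500×(1−0.0295) = 1456 rpm
ω = 2π×1456/60 = 152.5 rad/s
τ = P_out/ω = 133422/152.5 = 875 N·m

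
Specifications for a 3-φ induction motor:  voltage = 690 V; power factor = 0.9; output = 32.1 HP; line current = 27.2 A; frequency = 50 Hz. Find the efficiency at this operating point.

P_out = 32.1 × 746 = 23947 W
P_in = √3·V_L·I_L·cosφ = 1.732 × 690 × 27.2 × 0.9 = 29256 W
η = P_out / P_in = 23947 / 29256 = 0.819 = 81.9%

81.9 %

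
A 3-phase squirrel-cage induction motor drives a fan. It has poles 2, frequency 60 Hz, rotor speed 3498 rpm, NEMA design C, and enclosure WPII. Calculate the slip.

2.83 %

n_s = 120f/p = 120×60/2 = 3600 rpm
s = (n_s − n)/n_s = (3600 − 3498)/3600 = 0.0283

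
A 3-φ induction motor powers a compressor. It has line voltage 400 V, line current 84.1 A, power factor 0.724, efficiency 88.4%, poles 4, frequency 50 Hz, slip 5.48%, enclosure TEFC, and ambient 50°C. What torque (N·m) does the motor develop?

251 N·m

P_in = √3·V·I·cosφ = 1.732 × 400 × 84.1 × 0.724 = 42183 W
P_out = η·P_in = 0.884 × 42183 = 37290 W
n_s = 120×50/4 = 1500 rpm; n = 1500×(1−0.0548) = 1418 rpm
ω = 2π×1418/60 = 148.5 rad/s
τ = P_out/ω = 37290/148.5 = 251 N·m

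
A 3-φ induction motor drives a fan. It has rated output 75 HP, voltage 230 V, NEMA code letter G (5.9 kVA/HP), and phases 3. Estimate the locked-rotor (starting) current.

S_LR = 5.9 × 75 = 442.5 kVA
I_LR = S_LR/(√3·V_L) = 442500/(1.732×230) = 1110 A

1110 A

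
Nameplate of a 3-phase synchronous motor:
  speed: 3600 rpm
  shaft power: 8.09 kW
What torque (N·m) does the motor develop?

21.5 N·m

ω = 2π × 3600/60 = 377 rad/s
τ = P/ω = 8090/377 = 21.5 N·m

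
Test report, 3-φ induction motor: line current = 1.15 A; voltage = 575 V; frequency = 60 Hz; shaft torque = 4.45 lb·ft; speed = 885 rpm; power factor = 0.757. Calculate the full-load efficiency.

64.5 %

τ = 4.45 lb·ft × 1.356 = 6.034 N·m
ω = 2π × 885/60 = 92.68 rad/s; P_out = τω = 6.034 × 92.68 = 559 W
P_in = √3·V_L·I_L·cosφ = 1.732 × 575 × 1.15 × 0.757 = 867 W
η = P_out / P_in = 559 / 867 = 0.645 = 64.5%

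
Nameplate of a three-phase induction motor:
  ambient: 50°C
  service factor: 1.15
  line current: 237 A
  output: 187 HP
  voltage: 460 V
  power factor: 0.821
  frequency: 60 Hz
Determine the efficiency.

P_out = 187 × 746 = 139502 W
P_in = √3·V_L·I_L·cosφ = 1.732 × 460 × 237 × 0.821 = 155023 W
η = P_out / P_in = 139502 / 155023 = 0.900 = 90.0%

90.0 %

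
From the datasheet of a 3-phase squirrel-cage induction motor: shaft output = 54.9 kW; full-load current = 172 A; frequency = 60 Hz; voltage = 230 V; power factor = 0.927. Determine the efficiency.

P_out = 54.9 kW = 54900 W
P_in = √3·V_L·I_L·cosφ = 1.732 × 230 × 172 × 0.927 = 63516 W
η = P_out / P_in = 54900 / 63516 = 0.864 = 86.4%

86.4 %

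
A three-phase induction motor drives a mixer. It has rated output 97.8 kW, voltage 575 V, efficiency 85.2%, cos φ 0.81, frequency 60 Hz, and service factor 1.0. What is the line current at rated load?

142 A

P_out = 97.8 kW = 97800 W
P_in = P_out / η = 97800 / 0.852 = 114789 W
I_L = P_in / (√3·V_L·cosφ) = 114789 / (1.732 × 575 × 0.81) = 142 A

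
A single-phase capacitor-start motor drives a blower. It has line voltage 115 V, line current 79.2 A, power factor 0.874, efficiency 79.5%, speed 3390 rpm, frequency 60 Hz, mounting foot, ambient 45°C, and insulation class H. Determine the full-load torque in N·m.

P_in = V·I·cosφ = 115 × 79.2 × 0.874 = 7960 W
P_out = η·P_in = 0.795 × 7960 = 6328 W
n = 3390 rpm
ω = 2π×3390/60 = 355 rad/s
τ = P_out/ω = 6328/355 = 17.8 N·m

17.8 N·m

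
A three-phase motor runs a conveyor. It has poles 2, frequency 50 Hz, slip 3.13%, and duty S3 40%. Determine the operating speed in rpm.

n_s = 120f/p = 120×50/2 = 3000 rpm
n = n_s(1 − s) = 3000 × (1 − 0.0313) = 2906 rpm

2906 rpm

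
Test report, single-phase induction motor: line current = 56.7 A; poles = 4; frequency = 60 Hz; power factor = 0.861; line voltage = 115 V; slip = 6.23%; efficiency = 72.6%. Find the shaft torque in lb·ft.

P_in = V·I·cosφ = 115 × 56.7 × 0.861 = 5614 W
P_out = η·P_in = 0.726 × 5614 = 4076 W
n_s = 120×60/4 = 1800 rpm; n = 1800×(1−0.0623) = 1688 rpm
ω = 2π×1688/60 = 176.8 rad/s
τ = P_out/ω = 4076/176.8 = 23.05 N·m
In lb·ft: 23.05/1.356 = 17 lb·ft

17 lb·ft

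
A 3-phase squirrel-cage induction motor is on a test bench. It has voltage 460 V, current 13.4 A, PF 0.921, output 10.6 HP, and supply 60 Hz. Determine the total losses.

1.93 kW

P_in = √3·V·I·cosφ = 1.732×460×13.4×0.921 = 9833 W
P_out = 10.6×746 = 7908 W
Losses = P_in − P_out = 9833 − 7908 = 1925 W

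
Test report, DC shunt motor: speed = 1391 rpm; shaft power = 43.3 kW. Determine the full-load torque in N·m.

ω = 2π × 1391/60 = 145.7 rad/s
τ = P/ω = 43300/145.7 = 297 N·m

297 N·m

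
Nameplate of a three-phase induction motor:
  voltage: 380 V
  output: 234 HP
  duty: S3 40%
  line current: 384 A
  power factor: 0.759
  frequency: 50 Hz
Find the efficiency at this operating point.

91.0 %

P_out = 234 × 746 = 174564 W
P_in = √3·V_L·I_L·cosφ = 1.732 × 380 × 384 × 0.759 = 191825 W
η = P_out / P_in = 174564 / 191825 = 0.910 = 91.0%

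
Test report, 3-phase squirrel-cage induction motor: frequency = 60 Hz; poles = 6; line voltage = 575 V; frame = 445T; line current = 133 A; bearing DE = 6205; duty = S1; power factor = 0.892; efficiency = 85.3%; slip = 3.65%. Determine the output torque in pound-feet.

614 lb·ft

P_in = √3·V·I·cosφ = 1.732 × 575 × 133 × 0.892 = 118150 W
P_out = η·P_in = 0.853 × 118150 = 100782 W
n_s = 120×60/6 = 1200 rpm; n = 1200×(1−0.0365) = 1156 rpm
ω = 2π×1156/60 = 121.1 rad/s
τ = P_out/ω = 100782/121.1 = 832.2 N·m
In lb·ft: 832.2/1.356 = 614 lb·ft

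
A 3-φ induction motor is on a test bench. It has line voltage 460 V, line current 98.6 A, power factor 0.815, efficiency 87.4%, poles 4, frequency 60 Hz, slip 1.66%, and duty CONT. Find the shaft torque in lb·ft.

P_in = √3·V·I·cosφ = 1.732 × 460 × 98.6 × 0.815 = 64024 W
P_out = η·P_in = 0.874 × 64024 = 55957 W
n_s = 120×60/4 = 1800 rpm; n = 1800×(1−0.0166) = 1770 rpm
ω = 2π×1770/60 = 185.4 rad/s
τ = P_out/ω = 55957/185.4 = 301.8 N·m
In lb·ft: 301.8/1.356 = 223 lb·ft

223 lb·ft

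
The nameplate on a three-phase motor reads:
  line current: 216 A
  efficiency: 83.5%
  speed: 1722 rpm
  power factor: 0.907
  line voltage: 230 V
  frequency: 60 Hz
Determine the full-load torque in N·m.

P_in = √3·V·I·cosφ = 1.732 × 230 × 216 × 0.907 = 78044 W
P_out = η·P_in = 0.835 × 78044 = 65167 W
n = 1722 rpm
ω = 2π×1722/60 = 180.3 rad/s
τ = P_out/ω = 65167/180.3 = 361 N·m

361 N·m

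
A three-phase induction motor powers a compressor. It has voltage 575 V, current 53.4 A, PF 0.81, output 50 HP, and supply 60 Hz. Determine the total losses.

P_in = √3·V·I·cosφ = 1.732×575×53.4×0.81 = 43077 W
P_out = 50×746 = 37300 W
Losses = P_in − P_out = 43077 − 37300 = 5777 W

5780 W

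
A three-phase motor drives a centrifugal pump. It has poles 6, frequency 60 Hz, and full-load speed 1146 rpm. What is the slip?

4.50 %

n_s = 120f/p = 120×60/6 = 1200 rpm
s = (n_s − n)/n_s = (1200 − 1146)/1200 = 0.0450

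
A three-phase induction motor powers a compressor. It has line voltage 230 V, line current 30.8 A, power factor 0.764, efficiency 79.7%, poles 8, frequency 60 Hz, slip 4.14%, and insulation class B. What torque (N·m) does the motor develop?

P_in = √3·V·I·cosφ = 1.732 × 230 × 30.8 × 0.764 = 9374 W
P_out = η·P_in = 0.797 × 9374 = 7471 W
n_s = 120×60/8 = 900 rpm; n = 900×(1−0.0414) = 863 rpm
ω = 2π×863/60 = 90.37 rad/s
τ = P_out/ω = 7471/90.37 = 82.7 N·m

82.7 N·m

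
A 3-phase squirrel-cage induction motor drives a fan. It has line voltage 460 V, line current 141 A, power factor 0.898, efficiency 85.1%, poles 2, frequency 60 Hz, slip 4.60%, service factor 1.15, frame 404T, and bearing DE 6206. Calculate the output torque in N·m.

239 N·m

P_in = √3·V·I·cosφ = 1.732 × 460 × 141 × 0.898 = 100879 W
P_out = η·P_in = 0.851 × 100879 = 85848 W
n_s = 120×60/2 = 3600 rpm; n = 3600×(1−0.046) = 3434 rpm
ω = 2π×3434/60 = 359.6 rad/s
τ = P_out/ω = 85848/359.6 = 239 N·m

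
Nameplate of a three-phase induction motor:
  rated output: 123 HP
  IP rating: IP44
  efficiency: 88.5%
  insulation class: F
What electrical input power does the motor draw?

104 kW

P_out = 123 × 746 = 91758 W
P_in = P_out/η = 91758/0.885 = 103681 W = 104 kW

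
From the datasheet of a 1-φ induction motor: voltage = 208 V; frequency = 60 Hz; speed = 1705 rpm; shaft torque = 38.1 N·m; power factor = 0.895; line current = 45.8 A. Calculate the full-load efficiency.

ω = 2π × 1705/60 = 178.5 rad/s; P_out = τω = 38.1 × 178.5 = 6801 W
P_in = V·I·cosφ = 208 × 45.8 × 0.895 = 8526 W
η = P_out / P_in = 6801 / 8526 = 0.798 = 79.8%

79.8 %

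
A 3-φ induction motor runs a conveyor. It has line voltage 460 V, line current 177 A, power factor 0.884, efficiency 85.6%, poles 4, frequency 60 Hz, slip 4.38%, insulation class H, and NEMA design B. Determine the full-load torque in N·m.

592 N·m

P_in = √3·V·I·cosφ = 1.732 × 460 × 177 × 0.884 = 124661 W
P_out = η·P_in = 0.856 × 124661 = 106710 W
n_s = 120×60/4 = 1800 rpm; n = 1800×(1−0.0438) = 1721 rpm
ω = 2π×1721/60 = 180.2 rad/s
τ = P_out/ω = 106710/180.2 = 592 N·m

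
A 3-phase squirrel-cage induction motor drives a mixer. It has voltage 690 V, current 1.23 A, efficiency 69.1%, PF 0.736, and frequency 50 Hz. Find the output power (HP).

1 HP

P_in = √3·V·I·cosφ = 1.732 × 690 × 1.23 × 0.736 = 1082 W
P_out = η·P_in = 0.691 × 1082 = 748 W
= 748/746 = 1 HP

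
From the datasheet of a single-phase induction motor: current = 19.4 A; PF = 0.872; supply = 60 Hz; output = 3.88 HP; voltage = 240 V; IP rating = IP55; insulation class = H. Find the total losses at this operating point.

P_in = V·I·cosφ = 240×19.4×0.872 = 4060 W
P_out = 3.88×746 = 2894 W
Losses = P_in − P_out = 4060 − 2894 = 1166 W

1.17 kW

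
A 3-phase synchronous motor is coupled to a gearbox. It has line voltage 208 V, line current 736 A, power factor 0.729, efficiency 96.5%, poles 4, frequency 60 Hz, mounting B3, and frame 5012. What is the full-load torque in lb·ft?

P_in = √3·V·I·cosφ = 1.732 × 208 × 736 × 0.729 = 193293 W
P_out = η·P_in = 0.965 × 193293 = 186528 W
n = n_s = 120×60/4 = 1800 rpm (synchronous)
ω = 2π×1800/60 = 188.5 rad/s
τ = P_out/ω = 186528/188.5 = 989.5 N·m
In lb·ft: 989.5/1.356 = 730 lb·ft

730 lb·ft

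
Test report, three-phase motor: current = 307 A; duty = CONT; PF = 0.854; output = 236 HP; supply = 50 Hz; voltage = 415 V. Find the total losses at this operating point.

P_in = √3·V·I·cosφ = 1.732×415×307×0.854 = 188448 W
P_out = 236×746 = 176056 W
Losses = P_in − P_out = 188448 − 176056 = 12392 W

12.4 kW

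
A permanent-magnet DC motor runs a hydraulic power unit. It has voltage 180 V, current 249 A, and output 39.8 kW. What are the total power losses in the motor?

P_in = V·I = 180×249 = 44820 W
P_out = 39800 W
Losses = P_in − P_out = 44820 − 39800 = 5020 W

5.02 kW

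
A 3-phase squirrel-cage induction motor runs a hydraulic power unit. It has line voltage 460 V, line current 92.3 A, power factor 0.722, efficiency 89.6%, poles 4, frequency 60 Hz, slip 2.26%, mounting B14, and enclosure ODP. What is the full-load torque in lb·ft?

190 lb·ft

P_in = √3·V·I·cosφ = 1.732 × 460 × 92.3 × 0.722 = 53094 W
P_out = η·P_in = 0.896 × 53094 = 47572 W
n_s = 120×60/4 = 1800 rpm; n = 1800×(1−0.0226) = 1759 rpm
ω = 2π×1759/60 = 184.2 rad/s
τ = P_out/ω = 47572/184.2 = 258.3 N·m
In lb·ft: 258.3/1.356 = 190 lb·ft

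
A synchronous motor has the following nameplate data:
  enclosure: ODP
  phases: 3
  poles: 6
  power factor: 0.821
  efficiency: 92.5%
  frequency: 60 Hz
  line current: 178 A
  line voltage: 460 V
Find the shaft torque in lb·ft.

P_in = √3·V·I·cosφ = 1.732 × 460 × 178 × 0.821 = 116431 W
P_out = η·P_in = 0.925 × 116431 = 107699 W
n = n_s = 120×60/6 = 1200 rpm (synchronous)
ω = 2π×1200/60 = 125.7 rad/s
τ = P_out/ω = 107699/125.7 = 856.8 N·m
In lb·ft: 856.8/1.356 = 632 lb·ft

632 lb·ft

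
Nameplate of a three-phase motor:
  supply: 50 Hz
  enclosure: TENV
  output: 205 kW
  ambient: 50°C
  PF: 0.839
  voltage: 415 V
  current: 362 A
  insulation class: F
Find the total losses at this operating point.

13300 W

P_in = √3·V·I·cosφ = 1.732×415×362×0.839 = 218306 W
P_out = 205000 W
Losses = P_in − P_out = 218306 − 205000 = 13306 W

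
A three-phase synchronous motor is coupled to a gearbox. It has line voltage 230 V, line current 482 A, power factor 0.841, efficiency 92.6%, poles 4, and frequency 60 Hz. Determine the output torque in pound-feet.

P_in = √3·V·I·cosφ = 1.732 × 230 × 482 × 0.841 = 161480 W
P_out = η·P_in = 0.926 × 161480 = 149530 W
n = n_s = 120×60/4 = 1800 rpm (synchronous)
ω = 2π×1800/60 = 188.5 rad/s
τ = P_out/ω = 149530/188.5 = 793.3 N·m
In lb·ft: 793.3/1.356 = 585 lb·ft

585 lb·ft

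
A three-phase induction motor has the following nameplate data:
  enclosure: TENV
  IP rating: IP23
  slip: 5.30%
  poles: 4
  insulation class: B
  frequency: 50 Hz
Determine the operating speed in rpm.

1420 rpm

n_s = 120f/p = 120×50/4 = 1500 rpm
n = n_s(1 − s) = 1500 × (1 − 0.053) = 1420 rpm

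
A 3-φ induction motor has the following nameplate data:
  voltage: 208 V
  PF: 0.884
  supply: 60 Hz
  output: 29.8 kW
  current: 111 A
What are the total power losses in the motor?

P_in = √3·V·I·cosφ = 1.732×208×111×0.884 = 35350 W
P_out = 29800 W
Losses = P_in − P_out = 35350 − 29800 = 5550 W

5.55 kW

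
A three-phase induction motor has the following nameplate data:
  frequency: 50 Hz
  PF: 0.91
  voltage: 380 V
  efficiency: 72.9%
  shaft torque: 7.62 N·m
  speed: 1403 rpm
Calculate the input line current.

2.56 A

ω = 2π×1403/60 = 146.9 rad/s; P_out = τω = 7.62 × 146.9 = 1119 W
P_in = P_out / η = 1119 / 0.729 = 1535 W
I_L = P_in / (√3·V_L·cosφ) = 1535 / (1.732 × 380 × 0.91) = 2.56 A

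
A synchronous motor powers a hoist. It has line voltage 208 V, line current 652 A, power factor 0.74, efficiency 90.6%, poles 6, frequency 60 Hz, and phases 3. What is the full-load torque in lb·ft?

P_in = √3·V·I·cosφ = 1.732 × 208 × 652 × 0.74 = 173816 W
P_out = η·P_in = 0.906 × 173816 = 157477 W
n = n_s = 120×60/6 = 1200 rpm (synchronous)
ω = 2π×1200/60 = 125.7 rad/s
τ = P_out/ω = 157477/125.7 = 1253 N·m
In lb·ft: 1253/1.356 = 924 lb·ft

924 lb·ft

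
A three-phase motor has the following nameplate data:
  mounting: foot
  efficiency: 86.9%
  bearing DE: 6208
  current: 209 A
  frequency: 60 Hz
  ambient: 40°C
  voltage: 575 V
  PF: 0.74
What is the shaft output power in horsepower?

179 HP

P_in = √3·V·I·cosφ = 1.732 × 575 × 209 × 0.74 = 154026 W
P_out = η·P_in = 0.869 × 154026 = 133849 W
= 133849/746 = 179 HP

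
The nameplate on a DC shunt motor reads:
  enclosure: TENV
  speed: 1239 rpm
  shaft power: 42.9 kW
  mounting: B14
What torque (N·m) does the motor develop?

331 N·m

ω = 2π × 1239/60 = 129.7 rad/s
τ = P/ω = 42900/129.7 = 331 N·m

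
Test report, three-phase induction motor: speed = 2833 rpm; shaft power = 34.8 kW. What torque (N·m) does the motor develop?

ω = 2π × 2833/60 = 296.7 rad/s
τ = P/ω = 34800/296.7 = 117 N·m

117 N·m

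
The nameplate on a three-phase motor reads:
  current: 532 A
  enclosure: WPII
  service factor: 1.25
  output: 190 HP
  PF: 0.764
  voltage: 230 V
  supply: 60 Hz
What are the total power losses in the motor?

P_in = √3·V·I·cosφ = 1.732×230×532×0.764 = 161913 W
P_out = 190×746 = 141740 W
Losses = P_in − P_out = 161913 − 141740 = 20173 W

20.2 kW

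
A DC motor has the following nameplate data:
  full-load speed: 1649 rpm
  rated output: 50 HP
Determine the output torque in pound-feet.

159 lb·ft

P_out = 50 × 746 = 37300 W
ω = 2π × 1649/60 = 172.7 rad/s
τ = P_out/ω = 37300/172.7 = 216 N·m
In lb·ft: 216/1.356 = 159 lb·ft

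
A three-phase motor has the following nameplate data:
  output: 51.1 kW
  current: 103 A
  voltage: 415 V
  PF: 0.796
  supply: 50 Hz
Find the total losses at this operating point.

7.83 kW

P_in = √3·V·I·cosφ = 1.732×415×103×0.796 = 58931 W
P_out = 51100 W
Losses = P_in − P_out = 58931 − 51100 = 7831 W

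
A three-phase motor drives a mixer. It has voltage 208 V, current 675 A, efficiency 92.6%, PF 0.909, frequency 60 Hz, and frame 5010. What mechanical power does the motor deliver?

205 kW

P_in = √3·V·I·cosφ = 1.732 × 208 × 675 × 0.909 = 221044 W
P_out = η·P_in = 0.926 × 221044 = 204687 W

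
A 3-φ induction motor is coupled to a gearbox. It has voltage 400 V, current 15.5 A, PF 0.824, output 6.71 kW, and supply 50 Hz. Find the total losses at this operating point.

2.14 kW

P_in = √3·V·I·cosφ = 1.732×400×15.5×0.824 = 8848 W
P_out = 6710 W
Losses = P_in − P_out = 8848 − 6710 = 2138 W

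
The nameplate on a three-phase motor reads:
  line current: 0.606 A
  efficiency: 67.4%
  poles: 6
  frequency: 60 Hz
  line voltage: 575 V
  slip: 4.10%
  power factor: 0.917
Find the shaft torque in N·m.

P_in = √3·V·I·cosφ = 1.732 × 575 × 0.606 × 0.917 = 553 W
P_out = η·P_in = 0.674 × 553 = 373 W
n_s = 120×60/6 = 1200 rpm; n = 1200×(1−0.041) = 1151 rpm
ω = 2π×1151/60 = 120.5 rad/s
τ = P_out/ω = 373/120.5 = 3.1 N·m

3.1 N·m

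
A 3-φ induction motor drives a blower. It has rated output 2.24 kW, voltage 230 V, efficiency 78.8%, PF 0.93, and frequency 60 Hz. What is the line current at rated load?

P_out = 2.24 kW = 2240 W
P_in = P_out / η = 2240 / 0.788 = 2843 W
I_L = P_in / (√3·V_L·cosφ) = 2843 / (1.732 × 230 × 0.93) = 7.67 A

7.67 A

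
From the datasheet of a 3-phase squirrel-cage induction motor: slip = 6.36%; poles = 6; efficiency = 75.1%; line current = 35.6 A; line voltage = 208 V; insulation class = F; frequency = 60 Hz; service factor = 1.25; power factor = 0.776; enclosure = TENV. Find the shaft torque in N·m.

63.5 N·m

P_in = √3·V·I·cosφ = 1.732 × 208 × 35.6 × 0.776 = 9952 W
P_out = η·P_in = 0.751 × 9952 = 7474 W
n_s = 120×60/6 = 1200 rpm; n = 1200×(1−0.0636) = 1124 rpm
ω = 2π×1124/60 = 117.7 rad/s
τ = P_out/ω = 7474/117.7 = 63.5 N·m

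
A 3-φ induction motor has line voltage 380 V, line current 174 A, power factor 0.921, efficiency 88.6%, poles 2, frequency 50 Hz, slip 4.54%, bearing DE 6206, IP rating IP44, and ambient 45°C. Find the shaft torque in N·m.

312 N·m

P_in = √3·V·I·cosφ = 1.732 × 380 × 174 × 0.921 = 105473 W
P_out = η·P_in = 0.886 × 105473 = 93449 W
n_s = 120×50/2 = 3000 rpm; n = 3000×(1−0.0454) = 2864 rpm
ω = 2π×2864/60 = 299.9 rad/s
τ = P_out/ω = 93449/299.9 = 312 N·m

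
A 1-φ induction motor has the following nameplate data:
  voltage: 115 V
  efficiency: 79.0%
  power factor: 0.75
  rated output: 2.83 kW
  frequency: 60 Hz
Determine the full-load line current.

41.5 A

P_out = 2.83 kW = 2830 W
P_in = P_out / η = 2830 / 0.790 = 3582 W
I = P_in / (V·cosφ) = 3582 / (115 × 0.75) = 41.5 A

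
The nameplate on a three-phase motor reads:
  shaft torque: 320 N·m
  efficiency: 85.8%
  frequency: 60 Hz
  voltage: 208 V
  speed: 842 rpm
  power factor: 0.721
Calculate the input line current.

ω = 2π×842/60 = 88.17 rad/s; P_out = τω = 320 × 88.17 = 28214 W
P_in = P_out / η = 28214 / 0.858 = 32883 W
I_L = P_in / (√3·V_L·cosφ) = 32883 / (1.732 × 208 × 0.721) = 127 A

127 A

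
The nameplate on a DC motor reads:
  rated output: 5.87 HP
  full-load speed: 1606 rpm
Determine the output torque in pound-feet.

P_out = 5.87 × 746 = 4379 W
ω = 2π × 1606/60 = 168.2 rad/s
τ = P_out/ω = 4379/168.2 = 26.03 N·m
In lb·ft: 26.03/1.356 = 19.2 lb·ft

19.2 lb·ft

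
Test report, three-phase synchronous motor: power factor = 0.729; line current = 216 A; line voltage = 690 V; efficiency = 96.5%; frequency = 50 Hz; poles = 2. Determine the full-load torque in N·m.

578 N·m

P_in = √3·V·I·cosφ = 1.732 × 690 × 216 × 0.729 = 188182 W
P_out = η·P_in = 0.965 × 188182 = 181596 W
n = n_s = 120×50/2 = 3000 rpm (synchronous)
ω = 2π×3000/60 = 314.2 rad/s
τ = P_out/ω = 181596/314.2 = 578 N·m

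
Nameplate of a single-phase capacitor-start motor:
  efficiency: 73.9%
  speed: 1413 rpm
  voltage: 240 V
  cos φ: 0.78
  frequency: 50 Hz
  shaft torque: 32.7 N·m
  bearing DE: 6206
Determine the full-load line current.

35 A

ω = 2π×1413/60 = 148 rad/s; P_out = τω = 32.7 × 148 = 4840 W
P_in = P_out / η = 4840 / 0.739 = 6549 W
I = P_in / (V·cosφ) = 6549 / (240 × 0.78) = 35 A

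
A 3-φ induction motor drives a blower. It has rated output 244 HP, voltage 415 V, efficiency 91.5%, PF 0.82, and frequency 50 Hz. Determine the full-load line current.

P_out = 244 × 746 = 182024 W
P_in = P_out / η = 182024 / 0.915 = 198933 W
I_L = P_in / (√3·V_L·cosφ) = 198933 / (1.732 × 415 × 0.82) = 338 A

338 A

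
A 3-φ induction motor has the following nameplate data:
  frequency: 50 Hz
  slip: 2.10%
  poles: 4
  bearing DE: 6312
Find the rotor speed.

n_s = 120f/p = 120×50/4 = 1500 rpm
n = n_s(1 − s) = 1500 × (1 − 0.021) = 1468 rpm

1468 rpm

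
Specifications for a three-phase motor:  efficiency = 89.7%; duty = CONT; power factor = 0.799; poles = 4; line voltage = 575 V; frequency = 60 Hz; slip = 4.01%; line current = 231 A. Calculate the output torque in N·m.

911 N·m

P_in = √3·V·I·cosφ = 1.732 × 575 × 231 × 0.799 = 183812 W
P_out = η·P_in = 0.897 × 183812 = 164879 W
n_s = 120×60/4 = 1800 rpm; n = 1800×(1−0.0401) = 1728 rpm
ω = 2π×1728/60 = 181 rad/s
τ = P_out/ω = 164879/181 = 911 N·m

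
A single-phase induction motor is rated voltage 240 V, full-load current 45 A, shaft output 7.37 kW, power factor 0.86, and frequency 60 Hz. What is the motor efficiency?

P_out = 7.37 kW = 7370 W
P_in = V·I·cosφ = 240 × 45 × 0.86 = 9288 W
η = P_out / P_in = 7370 / 9288 = 0.793 = 79.3%

79.3 %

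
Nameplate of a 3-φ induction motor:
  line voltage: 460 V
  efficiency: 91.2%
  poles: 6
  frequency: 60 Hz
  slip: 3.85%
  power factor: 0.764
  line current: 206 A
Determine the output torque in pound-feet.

P_in = √3·V·I·cosφ = 1.732 × 460 × 206 × 0.764 = 125391 W
P_out = η·P_in = 0.912 × 125391 = 114357 W
n_s = 120×60/6 = 1200 rpm; n = 1200×(1−0.0385) = 1154 rpm
ω = 2π×1154/60 = 120.8 rad/s
τ = P_out/ω = 114357/120.8 = 946.7 N·m
In lb·ft: 946.7/1.356 = 698 lb·ft

698 lb·ft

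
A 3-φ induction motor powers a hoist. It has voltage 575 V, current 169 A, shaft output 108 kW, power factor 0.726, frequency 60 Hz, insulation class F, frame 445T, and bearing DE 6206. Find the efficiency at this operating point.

88.4 %

P_out = 108 kW = 108000 W
P_in = √3·V_L·I_L·cosφ = 1.732 × 575 × 169 × 0.726 = 122191 W
η = P_out / P_in = 108000 / 122191 = 0.884 = 88.4%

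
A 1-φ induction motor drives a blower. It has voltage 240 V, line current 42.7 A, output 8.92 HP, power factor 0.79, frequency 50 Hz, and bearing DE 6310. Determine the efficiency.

82.2 %

P_out = 8.92 × 746 = 6654 W
P_in = V·I·cosφ = 240 × 42.7 × 0.79 = 8096 W
η = P_out / P_in = 6654 / 8096 = 0.822 = 82.2%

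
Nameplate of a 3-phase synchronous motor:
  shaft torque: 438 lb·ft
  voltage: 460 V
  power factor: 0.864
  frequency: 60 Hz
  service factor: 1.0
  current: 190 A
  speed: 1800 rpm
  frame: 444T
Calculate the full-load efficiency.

85.6 %

τ = 438 lb·ft × 1.356 = 593.9 N·m
ω = 2π × 1800/60 = 188.5 rad/s; P_out = τω = 593.9 × 188.5 = 111950 W
P_in = √3·V_L·I_L·cosφ = 1.732 × 460 × 190 × 0.864 = 130790 W
η = P_out / P_in = 111950 / 130790 = 0.856 = 85.6%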